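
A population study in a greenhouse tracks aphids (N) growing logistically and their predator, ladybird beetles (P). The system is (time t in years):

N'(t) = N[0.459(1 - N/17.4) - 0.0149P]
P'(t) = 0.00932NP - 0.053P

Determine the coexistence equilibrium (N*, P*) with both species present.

N* ≈ 5.69, P* ≈ 20.7

From dP/dt = 0 with P > 0: 0.00932N* = 0.053, so N* = 5.69.
Substitute into dN/dt = 0: 0.459(1 - 5.69/17.4) = 0.0149P*.
The bracket is 0.673, giving P* = 0.309/0.0149 = 20.7.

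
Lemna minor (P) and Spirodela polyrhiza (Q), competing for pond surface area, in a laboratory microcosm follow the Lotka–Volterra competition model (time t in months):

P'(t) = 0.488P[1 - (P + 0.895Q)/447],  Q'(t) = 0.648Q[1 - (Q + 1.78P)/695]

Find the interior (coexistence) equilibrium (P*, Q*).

Setting both brackets to zero gives the nullclines P + 0.895Q = 447 and 1.78P + Q = 695.
Substituting Q = 695 - 1.78P into the first: P(1 - 0.895·1.78) = 447 - 0.895·695.
So P* = -175/-0.593 = 295, and then Q* = 695 - 1.78·295 = 170.

P* ≈ 295, Q* ≈ 170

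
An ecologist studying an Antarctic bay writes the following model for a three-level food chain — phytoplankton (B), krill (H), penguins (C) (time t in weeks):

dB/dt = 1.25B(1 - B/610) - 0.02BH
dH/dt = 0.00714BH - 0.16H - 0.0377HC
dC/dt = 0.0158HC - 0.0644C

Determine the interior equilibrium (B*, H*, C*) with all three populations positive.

From dC/dt = 0: 0.0158H* = 0.0644, so H* = 4.08.
From dB/dt = 0: 1.25(1 - B*/610) = 0.02·4.08, giving B* = 610·(1 - 0.0652) = 570.
From dH/dt = 0: 0.00714·570 - 0.16 = 0.0377C*, so C* = 3.91/0.0377 = 104.

B* ≈ 570, H* ≈ 4.08, C* ≈ 104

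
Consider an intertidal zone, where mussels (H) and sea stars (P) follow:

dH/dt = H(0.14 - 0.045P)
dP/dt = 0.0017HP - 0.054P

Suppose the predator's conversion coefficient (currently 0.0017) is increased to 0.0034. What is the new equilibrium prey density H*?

At the interior fixed point, setting dP/dt = 0 with P > 0 fixes H* = (predator death rate)/(HP coefficient) — independent of the other coefficients.
With the change, H* = 0.054/0.0034 = 15.9; it falls from 31.8.

H* ≈ 15.9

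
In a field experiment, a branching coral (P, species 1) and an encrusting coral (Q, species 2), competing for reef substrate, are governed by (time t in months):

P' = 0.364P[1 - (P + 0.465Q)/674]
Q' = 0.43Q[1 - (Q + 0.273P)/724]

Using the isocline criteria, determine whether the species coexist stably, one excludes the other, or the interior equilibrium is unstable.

Compare the nullcline intercepts: K1/α12 = 674/0.465 = 1450 > K2 = 724; K2/α21 = 724/0.273 = 2650 > K1 = 674.
Since both inequalities hold, each species can invade when rare, so the interior equilibrium is stable.

stable coexistence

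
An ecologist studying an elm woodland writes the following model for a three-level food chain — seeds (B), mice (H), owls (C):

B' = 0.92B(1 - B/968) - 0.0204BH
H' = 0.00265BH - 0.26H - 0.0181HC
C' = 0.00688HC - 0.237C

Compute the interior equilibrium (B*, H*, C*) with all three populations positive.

B* ≈ 229, H* ≈ 34.4, C* ≈ 19.1

From dC/dt = 0: 0.00688H* = 0.237, so H* = 34.4.
From dB/dt = 0: 0.92(1 - B*/968) = 0.0204·34.4, giving B* = 968·(1 - 0.764) = 229.
From dH/dt = 0: 0.00265·229 - 0.26 = 0.0181C*, so C* = 0.346/0.0181 = 19.1.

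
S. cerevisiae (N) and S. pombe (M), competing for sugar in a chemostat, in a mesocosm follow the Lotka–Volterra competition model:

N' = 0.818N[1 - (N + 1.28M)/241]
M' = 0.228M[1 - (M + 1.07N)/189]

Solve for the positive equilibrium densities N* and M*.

Setting both brackets to zero gives the nullclines N + 1.28M = 241 and 1.07N + M = 189.
Substituting M = 189 - 1.07N into the first: N(1 - 1.28·1.07) = 241 - 1.28·189.
So N* = -0.92/-0.37 = 2.49, and then M* = 189 - 1.07·2.49 = 186.

N* ≈ 2.49, M* ≈ 186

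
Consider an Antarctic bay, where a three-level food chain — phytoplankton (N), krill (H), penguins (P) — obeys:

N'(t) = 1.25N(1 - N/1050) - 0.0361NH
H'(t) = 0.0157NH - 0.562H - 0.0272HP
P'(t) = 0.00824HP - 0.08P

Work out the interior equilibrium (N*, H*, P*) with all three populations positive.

From dP/dt = 0: 0.00824H* = 0.08, so H* = 9.71.
From dN/dt = 0: 1.25(1 - N*/1050) = 0.0361·9.71, giving N* = 1050·(1 - 0.28) = 756.
From dH/dt = 0: 0.0157·756 - 0.562 = 0.0272P*, so P* = 11.3/0.0272 = 415.

N* ≈ 756, H* ≈ 9.71, P* ≈ 415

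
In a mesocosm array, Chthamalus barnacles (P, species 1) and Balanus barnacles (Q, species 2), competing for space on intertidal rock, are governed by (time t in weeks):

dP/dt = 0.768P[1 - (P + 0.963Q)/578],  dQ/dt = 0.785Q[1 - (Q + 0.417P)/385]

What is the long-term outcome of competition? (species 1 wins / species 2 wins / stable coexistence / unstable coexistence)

Compare the nullcline intercepts: K1/α12 = 578/0.963 = 600 > K2 = 385; K2/α21 = 385/0.417 = 923 > K1 = 578.
Since both inequalities hold, each species can invade when rare, so the interior equilibrium is stable.

stable coexistence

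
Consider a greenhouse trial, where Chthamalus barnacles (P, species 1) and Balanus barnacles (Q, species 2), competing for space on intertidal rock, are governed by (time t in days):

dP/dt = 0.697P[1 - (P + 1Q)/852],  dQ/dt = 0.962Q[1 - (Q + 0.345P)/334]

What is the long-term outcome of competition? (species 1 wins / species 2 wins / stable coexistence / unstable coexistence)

Compare the nullcline intercepts: K1/α12 = 852/1 = 852 > K2 = 334; K2/α21 = 334/0.345 = 968 > K1 = 852.
Since both inequalities hold, each species can invade when rare, so the interior equilibrium is stable.

stable coexistence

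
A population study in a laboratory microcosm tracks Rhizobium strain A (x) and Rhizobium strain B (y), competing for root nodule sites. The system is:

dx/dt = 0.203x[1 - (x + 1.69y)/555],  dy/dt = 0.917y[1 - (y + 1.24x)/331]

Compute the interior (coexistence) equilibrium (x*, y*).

Setting both brackets to zero gives the nullclines x + 1.69y = 555 and 1.24x + y = 331.
Substituting y = 331 - 1.24x into the first: x(1 - 1.69·1.24) = 555 - 1.69·331.
So x* = -4.39/-1.1 = 4.01, and then y* = 331 - 1.24·4.01 = 326.

x* ≈ 4.01, y* ≈ 326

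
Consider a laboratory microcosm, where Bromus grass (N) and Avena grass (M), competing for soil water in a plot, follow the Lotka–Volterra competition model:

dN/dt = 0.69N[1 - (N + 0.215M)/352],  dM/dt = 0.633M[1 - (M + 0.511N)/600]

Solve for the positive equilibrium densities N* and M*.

N* ≈ 251, M* ≈ 472

Setting both brackets to zero gives the nullclines N + 0.215M = 352 and 0.511N + M = 600.
Substituting M = 600 - 0.511N into the first: N(1 - 0.215·0.511) = 352 - 0.215·600.
So N* = 223/0.89 = 251, and then M* = 600 - 0.511·251 = 472.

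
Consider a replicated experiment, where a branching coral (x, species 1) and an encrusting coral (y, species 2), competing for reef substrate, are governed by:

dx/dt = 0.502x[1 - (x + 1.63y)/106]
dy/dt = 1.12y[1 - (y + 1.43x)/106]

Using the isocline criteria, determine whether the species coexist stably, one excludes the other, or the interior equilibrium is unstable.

unstable coexistence (outcome depends on initial conditions)

Compare the nullcline intercepts: K1/α12 = 106/1.63 = 65 < K2 = 106; K2/α21 = 106/1.43 = 74.1 < K1 = 106.
Since both are reversed, neither can invade when rare; the interior point is a saddle.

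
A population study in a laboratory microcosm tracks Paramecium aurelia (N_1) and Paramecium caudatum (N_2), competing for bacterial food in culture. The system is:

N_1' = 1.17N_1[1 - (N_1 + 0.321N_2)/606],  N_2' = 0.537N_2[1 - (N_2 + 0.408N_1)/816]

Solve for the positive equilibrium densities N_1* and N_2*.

Setting both brackets to zero gives the nullclines N_1 + 0.321N_2 = 606 and 0.408N_1 + N_2 = 816.
Substituting N_2 = 816 - 0.408N_1 into the first: N_1(1 - 0.321·0.408) = 606 - 0.321·816.
So N_1* = 344/0.869 = 396, and then N_2* = 816 - 0.408·396 = 654.

N_1* ≈ 396, N_2* ≈ 654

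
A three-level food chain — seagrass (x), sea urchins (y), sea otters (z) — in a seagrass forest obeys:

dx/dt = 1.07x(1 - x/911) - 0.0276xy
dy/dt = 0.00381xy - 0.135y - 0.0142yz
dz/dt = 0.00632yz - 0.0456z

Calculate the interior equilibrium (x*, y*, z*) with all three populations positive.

From dz/dt = 0: 0.00632y* = 0.0456, so y* = 7.22.
From dx/dt = 0: 1.07(1 - x*/911) = 0.0276·7.22, giving x* = 911·(1 - 0.186) = 741.
From dy/dt = 0: 0.00381·741 - 0.135 = 0.0142z*, so z* = 2.69/0.0142 = 189.

x* ≈ 741, y* ≈ 7.22, z* ≈ 189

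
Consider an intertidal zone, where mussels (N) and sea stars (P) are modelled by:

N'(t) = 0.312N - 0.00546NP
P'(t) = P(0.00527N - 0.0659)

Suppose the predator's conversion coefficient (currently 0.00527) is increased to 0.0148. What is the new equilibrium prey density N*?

N* ≈ 4.45

At the interior fixed point, setting dP/dt = 0 with P > 0 fixes N* = (predator death rate)/(NP coefficient) — independent of the other coefficients.
With the change, N* = 0.0659/0.0148 = 4.45; it falls from 12.5.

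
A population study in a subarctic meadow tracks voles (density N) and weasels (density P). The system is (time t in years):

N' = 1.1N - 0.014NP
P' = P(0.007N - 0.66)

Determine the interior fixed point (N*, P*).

N* ≈ 94.3, P* ≈ 78.6

Set dP/dt = 0 with P > 0: 0.007N - 0.66 = 0, so N* = 0.66/0.007 = 94.3.
Set dN/dt = 0 with N > 0: 1.1 - 0.014P = 0, so P* = 1.1/0.014 = 78.6.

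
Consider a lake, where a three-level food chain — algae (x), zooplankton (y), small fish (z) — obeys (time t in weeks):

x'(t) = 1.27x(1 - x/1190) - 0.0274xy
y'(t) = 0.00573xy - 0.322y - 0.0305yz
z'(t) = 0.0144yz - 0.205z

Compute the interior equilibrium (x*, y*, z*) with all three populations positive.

x* ≈ 825, y* ≈ 14.2, z* ≈ 144

From dz/dt = 0: 0.0144y* = 0.205, so y* = 14.2.
From dx/dt = 0: 1.27(1 - x*/1190) = 0.0274·14.2, giving x* = 1190·(1 - 0.307) = 825.
From dy/dt = 0: 0.00573·825 - 0.322 = 0.0305z*, so z* = 4.4/0.0305 = 144.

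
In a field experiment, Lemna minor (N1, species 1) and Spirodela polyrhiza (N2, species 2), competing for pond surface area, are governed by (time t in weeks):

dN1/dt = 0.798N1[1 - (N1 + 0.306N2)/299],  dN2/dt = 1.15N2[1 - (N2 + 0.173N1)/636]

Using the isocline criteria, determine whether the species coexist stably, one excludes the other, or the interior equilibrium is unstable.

Compare the nullcline intercepts: K1/α12 = 299/0.306 = 977 > K2 = 636; K2/α21 = 636/0.173 = 3680 > K1 = 299.
Since both inequalities hold, each species can invade when rare, so the interior equilibrium is stable.

stable coexistence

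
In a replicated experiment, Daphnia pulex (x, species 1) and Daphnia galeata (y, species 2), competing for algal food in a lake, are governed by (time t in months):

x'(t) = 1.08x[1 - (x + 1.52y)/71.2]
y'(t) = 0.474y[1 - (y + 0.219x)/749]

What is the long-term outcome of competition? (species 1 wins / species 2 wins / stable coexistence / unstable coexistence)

Compare the nullcline intercepts: K1/α12 = 71.2/1.52 = 46.8 < K2 = 749; K2/α21 = 749/0.219 = 3420 > K1 = 71.2.
Since the inequalities point opposite ways, species 2 can invade but species 1 cannot.

species 2 excludes species 1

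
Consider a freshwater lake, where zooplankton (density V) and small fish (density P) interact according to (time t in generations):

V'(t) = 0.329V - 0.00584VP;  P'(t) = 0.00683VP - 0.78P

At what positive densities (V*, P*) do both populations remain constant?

Set dP/dt = 0 with P > 0: 0.00683V - 0.78 = 0, so V* = 0.78/0.00683 = 114.
Set dV/dt = 0 with V > 0: 0.329 - 0.00584P = 0, so P* = 0.329/0.00584 = 56.3.

V* ≈ 114, P* ≈ 56.3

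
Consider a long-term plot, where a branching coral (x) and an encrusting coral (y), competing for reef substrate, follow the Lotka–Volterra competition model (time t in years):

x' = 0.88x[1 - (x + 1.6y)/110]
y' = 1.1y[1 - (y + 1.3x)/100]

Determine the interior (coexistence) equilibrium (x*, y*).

x* ≈ 46.3, y* ≈ 39.8

Setting both brackets to zero gives the nullclines x + 1.6y = 110 and 1.3x + y = 100.
Substituting y = 100 - 1.3x into the first: x(1 - 1.6·1.3) = 110 - 1.6·100.
So x* = -50/-1.08 = 46.3, and then y* = 100 - 1.3·46.3 = 39.8.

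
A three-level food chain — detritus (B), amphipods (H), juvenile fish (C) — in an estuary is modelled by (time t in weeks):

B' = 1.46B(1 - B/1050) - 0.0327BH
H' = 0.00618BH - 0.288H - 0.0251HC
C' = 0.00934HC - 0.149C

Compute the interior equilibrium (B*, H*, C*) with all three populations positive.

B* ≈ 675, H* ≈ 16, C* ≈ 155

From dC/dt = 0: 0.00934H* = 0.149, so H* = 16.
From dB/dt = 0: 1.46(1 - B*/1050) = 0.0327·16, giving B* = 1050·(1 - 0.357) = 675.
From dH/dt = 0: 0.00618·675 - 0.288 = 0.0251C*, so C* = 3.88/0.0251 = 155.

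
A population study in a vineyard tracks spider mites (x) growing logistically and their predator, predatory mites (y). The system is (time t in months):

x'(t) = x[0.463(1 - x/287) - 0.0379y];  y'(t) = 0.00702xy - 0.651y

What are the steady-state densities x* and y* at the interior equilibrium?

From dy/dt = 0 with y > 0: 0.00702x* = 0.651, so x* = 92.7.
Substitute into dx/dt = 0: 0.463(1 - 92.7/287) = 0.0379y*.
The bracket is 0.677, giving y* = 0.313/0.0379 = 8.27.

x* ≈ 92.7, y* ≈ 8.27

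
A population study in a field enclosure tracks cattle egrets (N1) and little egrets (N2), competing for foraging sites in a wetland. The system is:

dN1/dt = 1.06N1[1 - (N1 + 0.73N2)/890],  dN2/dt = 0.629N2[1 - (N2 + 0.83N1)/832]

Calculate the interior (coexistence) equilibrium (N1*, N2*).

Setting both brackets to zero gives the nullclines N1 + 0.73N2 = 890 and 0.83N1 + N2 = 832.
Substituting N2 = 832 - 0.83N1 into the first: N1(1 - 0.73·0.83) = 890 - 0.73·832.
So N1* = 283/0.394 = 717, and then N2* = 832 - 0.83·717 = 237.

N1* ≈ 717, N2* ≈ 237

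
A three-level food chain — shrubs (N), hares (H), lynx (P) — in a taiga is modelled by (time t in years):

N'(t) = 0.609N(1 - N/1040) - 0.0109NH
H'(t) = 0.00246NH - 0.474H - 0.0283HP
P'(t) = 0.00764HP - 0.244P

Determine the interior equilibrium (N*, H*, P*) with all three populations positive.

From dP/dt = 0: 0.00764H* = 0.244, so H* = 31.9.
From dN/dt = 0: 0.609(1 - N*/1040) = 0.0109·31.9, giving N* = 1040·(1 - 0.572) = 446.
From dH/dt = 0: 0.00246·446 - 0.474 = 0.0283P*, so P* = 0.622/0.0283 = 22.

N* ≈ 446, H* ≈ 31.9, P* ≈ 22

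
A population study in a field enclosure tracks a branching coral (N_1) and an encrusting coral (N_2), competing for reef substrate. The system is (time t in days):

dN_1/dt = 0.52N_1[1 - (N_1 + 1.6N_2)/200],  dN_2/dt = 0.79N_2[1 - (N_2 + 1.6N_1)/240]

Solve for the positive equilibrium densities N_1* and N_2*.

Setting both brackets to zero gives the nullclines N_1 + 1.6N_2 = 200 and 1.6N_1 + N_2 = 240.
Substituting N_2 = 240 - 1.6N_1 into the first: N_1(1 - 1.6·1.6) = 200 - 1.6·240.
So N_1* = -184/-1.56 = 118, and then N_2* = 240 - 1.6·118 = 51.3.

N_1* ≈ 118, N_2* ≈ 51.3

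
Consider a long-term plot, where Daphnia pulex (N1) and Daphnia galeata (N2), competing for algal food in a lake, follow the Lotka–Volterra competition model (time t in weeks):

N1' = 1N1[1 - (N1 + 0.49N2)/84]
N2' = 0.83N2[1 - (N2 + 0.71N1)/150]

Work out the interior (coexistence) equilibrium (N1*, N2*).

N1* ≈ 16.1, N2* ≈ 139

Setting both brackets to zero gives the nullclines N1 + 0.49N2 = 84 and 0.71N1 + N2 = 150.
Substituting N2 = 150 - 0.71N1 into the first: N1(1 - 0.49·0.71) = 84 - 0.49·150.
So N1* = 10.5/0.652 = 16.1, and then N2* = 150 - 0.71·16.1 = 139.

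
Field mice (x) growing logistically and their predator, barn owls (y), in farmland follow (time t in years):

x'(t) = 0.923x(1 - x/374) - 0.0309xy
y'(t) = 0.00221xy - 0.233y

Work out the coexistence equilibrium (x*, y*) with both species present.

x* ≈ 105, y* ≈ 21.5

From dy/dt = 0 with y > 0: 0.00221x* = 0.233, so x* = 105.
Substitute into dx/dt = 0: 0.923(1 - 105/374) = 0.0309y*.
The bracket is 0.718, giving y* = 0.663/0.0309 = 21.5.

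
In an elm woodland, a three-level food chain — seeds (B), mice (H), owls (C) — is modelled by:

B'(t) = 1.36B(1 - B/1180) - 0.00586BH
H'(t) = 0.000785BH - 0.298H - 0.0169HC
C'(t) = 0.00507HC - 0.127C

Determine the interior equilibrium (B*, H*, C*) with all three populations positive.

From dC/dt = 0: 0.00507H* = 0.127, so H* = 25.
From dB/dt = 0: 1.36(1 - B*/1180) = 0.00586·25, giving B* = 1180·(1 - 0.108) = 1050.
From dH/dt = 0: 0.000785·1050 - 0.298 = 0.0169C*, so C* = 0.528/0.0169 = 31.3.

B* ≈ 1050, H* ≈ 25, C* ≈ 31.3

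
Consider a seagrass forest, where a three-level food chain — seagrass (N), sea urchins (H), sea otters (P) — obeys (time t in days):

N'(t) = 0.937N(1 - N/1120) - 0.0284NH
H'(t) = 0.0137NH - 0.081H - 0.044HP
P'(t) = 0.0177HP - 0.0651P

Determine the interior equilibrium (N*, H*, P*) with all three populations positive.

N* ≈ 995, H* ≈ 3.68, P* ≈ 308

From dP/dt = 0: 0.0177H* = 0.0651, so H* = 3.68.
From dN/dt = 0: 0.937(1 - N*/1120) = 0.0284·3.68, giving N* = 1120·(1 - 0.111) = 995.
From dH/dt = 0: 0.0137·995 - 0.081 = 0.044P*, so P* = 13.6/0.044 = 308.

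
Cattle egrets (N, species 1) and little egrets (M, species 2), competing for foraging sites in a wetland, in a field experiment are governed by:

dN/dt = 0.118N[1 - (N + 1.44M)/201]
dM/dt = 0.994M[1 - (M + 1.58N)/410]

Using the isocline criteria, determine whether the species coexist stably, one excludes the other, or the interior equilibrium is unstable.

species 2 excludes species 1

Compare the nullcline intercepts: K1/α12 = 201/1.44 = 140 < K2 = 410; K2/α21 = 410/1.58 = 259 > K1 = 201.
Since the inequalities point opposite ways, species 2 can invade but species 1 cannot.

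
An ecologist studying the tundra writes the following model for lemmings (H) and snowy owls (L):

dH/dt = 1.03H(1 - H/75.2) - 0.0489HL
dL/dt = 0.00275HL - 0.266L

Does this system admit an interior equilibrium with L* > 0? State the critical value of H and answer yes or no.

Threshold H = 96.7; K < 96.7, so no, the predator goes extinct.

The predator equation gives dL/dt > 0 only when H > 0.266/0.00275 = 96.7.
Without the predator, H → K = 75.2. Since 75.2 < 96.7, the predator cannot invade.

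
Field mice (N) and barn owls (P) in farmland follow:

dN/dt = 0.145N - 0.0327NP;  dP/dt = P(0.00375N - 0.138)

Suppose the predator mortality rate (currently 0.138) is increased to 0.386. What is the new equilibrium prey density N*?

N* ≈ 103

At the interior fixed point, setting dP/dt = 0 with P > 0 fixes N* = (predator death rate)/(NP coefficient) — independent of the other coefficients.
With the change, N* = 0.386/0.00375 = 103; it rises from 36.8.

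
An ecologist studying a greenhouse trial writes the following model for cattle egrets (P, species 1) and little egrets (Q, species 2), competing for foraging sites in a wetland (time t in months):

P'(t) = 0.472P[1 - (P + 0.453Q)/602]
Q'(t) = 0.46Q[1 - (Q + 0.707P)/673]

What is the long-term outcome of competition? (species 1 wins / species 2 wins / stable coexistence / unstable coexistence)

Compare the nullcline intercepts: K1/α12 = 602/0.453 = 1330 > K2 = 673; K2/α21 = 673/0.707 = 952 > K1 = 602.
Since both inequalities hold, each species can invade when rare, so the interior equilibrium is stable.

stable coexistence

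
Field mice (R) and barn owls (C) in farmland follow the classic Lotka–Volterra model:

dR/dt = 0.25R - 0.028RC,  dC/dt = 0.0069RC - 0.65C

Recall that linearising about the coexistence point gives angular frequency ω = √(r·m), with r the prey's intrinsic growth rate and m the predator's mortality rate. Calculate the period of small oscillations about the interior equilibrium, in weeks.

Here r = 0.25 and m = 0.65, so r·m = 0.163.
ω = √0.163 = 0.403 per week, hence T = 2π/ω ≈ 15.6 weeks.

T ≈ 15.6 weeks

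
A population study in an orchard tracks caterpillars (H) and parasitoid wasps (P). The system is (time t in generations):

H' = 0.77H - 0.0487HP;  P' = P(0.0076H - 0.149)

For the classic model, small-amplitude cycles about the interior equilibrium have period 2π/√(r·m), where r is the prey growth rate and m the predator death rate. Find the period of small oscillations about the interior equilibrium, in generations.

Here r = 0.77 and m = 0.149, so r·m = 0.115.
ω = √0.115 = 0.339 per generation, hence T = 2π/ω ≈ 18.5 generations.

T ≈ 18.5 generations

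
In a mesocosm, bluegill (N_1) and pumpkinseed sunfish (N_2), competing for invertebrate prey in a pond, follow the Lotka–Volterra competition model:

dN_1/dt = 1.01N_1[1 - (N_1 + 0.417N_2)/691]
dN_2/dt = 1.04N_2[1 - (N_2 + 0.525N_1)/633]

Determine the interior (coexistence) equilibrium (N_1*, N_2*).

Setting both brackets to zero gives the nullclines N_1 + 0.417N_2 = 691 and 0.525N_1 + N_2 = 633.
Substituting N_2 = 633 - 0.525N_1 into the first: N_1(1 - 0.417·0.525) = 691 - 0.417·633.
So N_1* = 427/0.781 = 547, and then N_2* = 633 - 0.525·547 = 346.

N_1* ≈ 547, N_2* ≈ 346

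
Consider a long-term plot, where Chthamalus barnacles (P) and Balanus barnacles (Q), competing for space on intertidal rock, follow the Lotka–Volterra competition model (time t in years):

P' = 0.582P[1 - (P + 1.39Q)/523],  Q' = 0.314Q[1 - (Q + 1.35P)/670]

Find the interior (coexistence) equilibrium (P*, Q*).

Setting both brackets to zero gives the nullclines P + 1.39Q = 523 and 1.35P + Q = 670.
Substituting Q = 670 - 1.35P into the first: P(1 - 1.39·1.35) = 523 - 1.39·670.
So P* = -408/-0.877 = 466, and then Q* = 670 - 1.35·466 = 41.1.

P* ≈ 466, Q* ≈ 41.1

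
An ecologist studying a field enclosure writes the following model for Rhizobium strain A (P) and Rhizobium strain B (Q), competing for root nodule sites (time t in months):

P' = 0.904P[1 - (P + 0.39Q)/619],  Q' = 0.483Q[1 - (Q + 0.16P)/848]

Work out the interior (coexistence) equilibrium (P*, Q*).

Setting both brackets to zero gives the nullclines P + 0.39Q = 619 and 0.16P + Q = 848.
Substituting Q = 848 - 0.16P into the first: P(1 - 0.39·0.16) = 619 - 0.39·848.
So P* = 288/0.938 = 307, and then Q* = 848 - 0.16·307 = 799.

P* ≈ 307, Q* ≈ 799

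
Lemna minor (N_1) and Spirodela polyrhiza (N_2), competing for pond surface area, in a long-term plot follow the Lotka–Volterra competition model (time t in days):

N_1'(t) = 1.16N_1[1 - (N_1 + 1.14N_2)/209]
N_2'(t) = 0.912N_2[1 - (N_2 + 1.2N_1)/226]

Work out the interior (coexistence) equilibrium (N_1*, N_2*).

N_1* ≈ 132, N_2* ≈ 67.4

Setting both brackets to zero gives the nullclines N_1 + 1.14N_2 = 209 and 1.2N_1 + N_2 = 226.
Substituting N_2 = 226 - 1.2N_1 into the first: N_1(1 - 1.14·1.2) = 209 - 1.14·226.
So N_1* = -48.6/-0.368 = 132, and then N_2* = 226 - 1.2·132 = 67.4.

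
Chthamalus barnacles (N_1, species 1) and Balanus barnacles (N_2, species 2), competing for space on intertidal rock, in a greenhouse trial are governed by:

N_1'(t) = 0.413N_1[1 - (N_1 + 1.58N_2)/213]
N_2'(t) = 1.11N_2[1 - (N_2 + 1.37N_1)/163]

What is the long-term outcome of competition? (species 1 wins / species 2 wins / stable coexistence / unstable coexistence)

unstable coexistence (outcome depends on initial conditions)

Compare the nullcline intercepts: K1/α12 = 213/1.58 = 135 < K2 = 163; K2/α21 = 163/1.37 = 119 < K1 = 213.
Since both are reversed, neither can invade when rare; the interior point is a saddle.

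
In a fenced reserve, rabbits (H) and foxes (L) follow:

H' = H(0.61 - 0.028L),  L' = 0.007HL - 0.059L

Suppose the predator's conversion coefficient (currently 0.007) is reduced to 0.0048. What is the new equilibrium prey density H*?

H* ≈ 12.3

At the interior fixed point, setting dL/dt = 0 with L > 0 fixes H* = (predator death rate)/(HL coefficient) — independent of the other coefficients.
With the change, H* = 0.059/0.0048 = 12.3; it rises from 8.43.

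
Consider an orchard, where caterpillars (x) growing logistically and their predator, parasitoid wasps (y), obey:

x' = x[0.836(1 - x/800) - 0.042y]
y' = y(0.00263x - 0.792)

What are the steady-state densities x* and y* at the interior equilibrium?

x* ≈ 301, y* ≈ 12.4

From dy/dt = 0 with y > 0: 0.00263x* = 0.792, so x* = 301.
Substitute into dx/dt = 0: 0.836(1 - 301/800) = 0.042y*.
The bracket is 0.624, giving y* = 0.521/0.042 = 12.4.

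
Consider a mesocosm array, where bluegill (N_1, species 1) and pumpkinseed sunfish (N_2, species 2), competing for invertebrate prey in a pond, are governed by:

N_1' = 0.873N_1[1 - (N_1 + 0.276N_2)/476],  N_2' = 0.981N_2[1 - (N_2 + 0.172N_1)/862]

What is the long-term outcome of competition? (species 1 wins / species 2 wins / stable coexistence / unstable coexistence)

stable coexistence

Compare the nullcline intercepts: K1/α12 = 476/0.276 = 1720 > K2 = 862; K2/α21 = 862/0.172 = 5010 > K1 = 476.
Since both inequalities hold, each species can invade when rare, so the interior equilibrium is stable.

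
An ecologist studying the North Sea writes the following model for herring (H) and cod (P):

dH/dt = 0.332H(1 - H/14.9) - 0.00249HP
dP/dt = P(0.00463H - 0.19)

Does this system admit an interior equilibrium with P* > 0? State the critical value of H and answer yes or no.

The predator equation gives dP/dt > 0 only when H > 0.19/0.00463 = 41.
Without the predator, H → K = 14.9. Since 14.9 < 41, the predator cannot invade.

Threshold H = 41; K < 41, so no, the predator goes extinct.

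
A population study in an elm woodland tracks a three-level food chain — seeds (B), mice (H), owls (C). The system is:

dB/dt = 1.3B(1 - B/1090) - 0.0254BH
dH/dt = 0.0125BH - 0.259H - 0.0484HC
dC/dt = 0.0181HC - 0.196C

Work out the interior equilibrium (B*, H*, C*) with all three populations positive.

From dC/dt = 0: 0.0181H* = 0.196, so H* = 10.8.
From dB/dt = 0: 1.3(1 - B*/1090) = 0.0254·10.8, giving B* = 1090·(1 - 0.212) = 859.
From dH/dt = 0: 0.0125·859 - 0.259 = 0.0484C*, so C* = 10.5/0.0484 = 217.

B* ≈ 859, H* ≈ 10.8, C* ≈ 217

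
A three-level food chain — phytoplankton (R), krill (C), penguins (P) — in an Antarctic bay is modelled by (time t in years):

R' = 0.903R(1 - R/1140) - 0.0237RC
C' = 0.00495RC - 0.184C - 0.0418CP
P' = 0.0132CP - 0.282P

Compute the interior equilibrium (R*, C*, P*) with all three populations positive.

R* ≈ 501, C* ≈ 21.4, P* ≈ 54.9

From dP/dt = 0: 0.0132C* = 0.282, so C* = 21.4.
From dR/dt = 0: 0.903(1 - R*/1140) = 0.0237·21.4, giving R* = 1140·(1 - 0.561) = 501.
From dC/dt = 0: 0.00495·501 - 0.184 = 0.0418P*, so P* = 2.29/0.0418 = 54.9.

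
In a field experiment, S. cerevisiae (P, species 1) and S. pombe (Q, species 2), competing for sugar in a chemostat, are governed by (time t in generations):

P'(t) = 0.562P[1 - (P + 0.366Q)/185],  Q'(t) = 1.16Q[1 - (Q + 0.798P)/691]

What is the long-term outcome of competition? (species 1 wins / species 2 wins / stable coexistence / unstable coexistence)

species 2 excludes species 1

Compare the nullcline intercepts: K1/α12 = 185/0.366 = 505 < K2 = 691; K2/α21 = 691/0.798 = 866 > K1 = 185.
Since the inequalities point opposite ways, species 2 can invade but species 1 cannot.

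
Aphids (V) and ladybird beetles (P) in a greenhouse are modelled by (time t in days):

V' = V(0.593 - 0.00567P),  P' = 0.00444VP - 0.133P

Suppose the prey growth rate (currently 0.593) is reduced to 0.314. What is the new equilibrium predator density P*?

At the interior fixed point, setting dV/dt = 0 with V > 0 fixes P* = (prey growth rate)/(VP coefficient) — independent of the other coefficients.
With the change, P* = 0.314/0.00567 = 55.4; it falls from 105.

P* ≈ 55.4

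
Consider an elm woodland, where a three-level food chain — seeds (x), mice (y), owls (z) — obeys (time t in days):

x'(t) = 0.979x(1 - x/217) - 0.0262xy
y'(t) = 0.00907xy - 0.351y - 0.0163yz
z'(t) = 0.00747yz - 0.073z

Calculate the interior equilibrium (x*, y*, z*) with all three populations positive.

x* ≈ 160, y* ≈ 9.77, z* ≈ 67.6

From dz/dt = 0: 0.00747y* = 0.073, so y* = 9.77.
From dx/dt = 0: 0.979(1 - x*/217) = 0.0262·9.77, giving x* = 217·(1 - 0.262) = 160.
From dy/dt = 0: 0.00907·160 - 0.351 = 0.0163z*, so z* = 1.1/0.0163 = 67.6.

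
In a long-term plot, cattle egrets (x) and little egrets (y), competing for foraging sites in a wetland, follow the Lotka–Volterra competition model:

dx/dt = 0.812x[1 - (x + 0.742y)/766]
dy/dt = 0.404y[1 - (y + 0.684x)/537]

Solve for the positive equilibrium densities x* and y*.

Setting both brackets to zero gives the nullclines x + 0.742y = 766 and 0.684x + y = 537.
Substituting y = 537 - 0.684x into the first: x(1 - 0.742·0.684) = 766 - 0.742·537.
So x* = 368/0.492 = 746, and then y* = 537 - 0.684·746 = 26.5.

x* ≈ 746, y* ≈ 26.5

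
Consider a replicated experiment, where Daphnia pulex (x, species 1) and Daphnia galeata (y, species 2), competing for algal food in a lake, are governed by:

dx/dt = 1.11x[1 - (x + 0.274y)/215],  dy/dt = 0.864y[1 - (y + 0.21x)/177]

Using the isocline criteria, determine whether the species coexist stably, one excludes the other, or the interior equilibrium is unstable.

stable coexistence

Compare the nullcline intercepts: K1/α12 = 215/0.274 = 785 > K2 = 177; K2/α21 = 177/0.21 = 843 > K1 = 215.
Since both inequalities hold, each species can invade when rare, so the interior equilibrium is stable.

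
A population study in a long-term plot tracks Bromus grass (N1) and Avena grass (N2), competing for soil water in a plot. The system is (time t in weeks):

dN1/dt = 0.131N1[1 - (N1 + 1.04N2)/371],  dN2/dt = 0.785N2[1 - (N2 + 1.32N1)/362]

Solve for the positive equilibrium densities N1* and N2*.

N1* ≈ 14.7, N2* ≈ 343

Setting both brackets to zero gives the nullclines N1 + 1.04N2 = 371 and 1.32N1 + N2 = 362.
Substituting N2 = 362 - 1.32N1 into the first: N1(1 - 1.04·1.32) = 371 - 1.04·362.
So N1* = -5.48/-0.373 = 14.7, and then N2* = 362 - 1.32·14.7 = 343.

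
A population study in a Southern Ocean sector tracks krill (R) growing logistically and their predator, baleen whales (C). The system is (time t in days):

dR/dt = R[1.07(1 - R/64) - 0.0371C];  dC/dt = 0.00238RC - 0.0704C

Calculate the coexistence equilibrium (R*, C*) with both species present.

From dC/dt = 0 with C > 0: 0.00238R* = 0.0704, so R* = 29.6.
Substitute into dR/dt = 0: 1.07(1 - 29.6/64) = 0.0371C*.
The bracket is 0.538, giving C* = 0.575/0.0371 = 15.5.

R* ≈ 29.6, C* ≈ 15.5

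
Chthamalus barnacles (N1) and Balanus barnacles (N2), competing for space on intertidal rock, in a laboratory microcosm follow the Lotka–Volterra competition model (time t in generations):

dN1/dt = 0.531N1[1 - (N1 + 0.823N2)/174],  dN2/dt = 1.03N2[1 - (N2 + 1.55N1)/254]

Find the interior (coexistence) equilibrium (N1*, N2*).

Setting both brackets to zero gives the nullclines N1 + 0.823N2 = 174 and 1.55N1 + N2 = 254.
Substituting N2 = 254 - 1.55N1 into the first: N1(1 - 0.823·1.55) = 174 - 0.823·254.
So N1* = -35/-0.276 = 127, and then N2* = 254 - 1.55·127 = 57.

N1* ≈ 127, N2* ≈ 57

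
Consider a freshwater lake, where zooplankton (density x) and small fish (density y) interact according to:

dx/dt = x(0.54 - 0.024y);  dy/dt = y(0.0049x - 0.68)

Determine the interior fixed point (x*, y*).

x* ≈ 139, y* ≈ 22.5

Set dy/dt = 0 with y > 0: 0.0049x - 0.68 = 0, so x* = 0.68/0.0049 = 139.
Set dx/dt = 0 with x > 0: 0.54 - 0.024y = 0, so y* = 0.54/0.024 = 22.5.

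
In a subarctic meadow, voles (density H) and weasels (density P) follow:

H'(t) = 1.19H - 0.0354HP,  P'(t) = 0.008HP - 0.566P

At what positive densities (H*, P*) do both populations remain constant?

Set dP/dt = 0 with P > 0: 0.008H - 0.566 = 0, so H* = 0.566/0.008 = 70.7.
Set dH/dt = 0 with H > 0: 1.19 - 0.0354P = 0, so P* = 1.19/0.0354 = 33.6.

H* ≈ 70.7, P* ≈ 33.6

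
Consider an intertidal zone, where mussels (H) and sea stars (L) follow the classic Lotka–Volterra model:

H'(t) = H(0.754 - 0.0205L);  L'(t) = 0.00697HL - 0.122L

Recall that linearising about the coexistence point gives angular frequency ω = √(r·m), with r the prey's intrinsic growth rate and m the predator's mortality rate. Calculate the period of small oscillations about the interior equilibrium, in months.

Here r = 0.754 and m = 0.122, so r·m = 0.092.
ω = √0.092 = 0.303 per month, hence T = 2π/ω ≈ 20.7 months.

T ≈ 20.7 months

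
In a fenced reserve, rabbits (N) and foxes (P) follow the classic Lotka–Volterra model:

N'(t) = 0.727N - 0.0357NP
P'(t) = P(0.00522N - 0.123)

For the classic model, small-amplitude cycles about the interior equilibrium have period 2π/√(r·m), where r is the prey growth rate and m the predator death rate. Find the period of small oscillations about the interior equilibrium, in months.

Here r = 0.727 and m = 0.123, so r·m = 0.0894.
ω = √0.0894 = 0.299 per month, hence T = 2π/ω ≈ 21 months.

T ≈ 21 months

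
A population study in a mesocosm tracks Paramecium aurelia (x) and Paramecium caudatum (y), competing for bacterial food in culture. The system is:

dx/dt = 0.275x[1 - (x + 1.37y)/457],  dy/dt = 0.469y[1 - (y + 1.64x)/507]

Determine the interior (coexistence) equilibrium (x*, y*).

Setting both brackets to zero gives the nullclines x + 1.37y = 457 and 1.64x + y = 507.
Substituting y = 507 - 1.64x into the first: x(1 - 1.37·1.64) = 457 - 1.37·507.
So x* = -238/-1.25 = 191, and then y* = 507 - 1.64·191 = 194.

x* ≈ 191, y* ≈ 194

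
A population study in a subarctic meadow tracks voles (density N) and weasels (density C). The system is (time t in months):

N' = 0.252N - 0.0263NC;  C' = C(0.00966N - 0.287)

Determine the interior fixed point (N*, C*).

Set dC/dt = 0 with C > 0: 0.00966N - 0.287 = 0, so N* = 0.287/0.00966 = 29.7.
Set dN/dt = 0 with N > 0: 0.252 - 0.0263C = 0, so C* = 0.252/0.0263 = 9.58.

N* ≈ 29.7, C* ≈ 9.58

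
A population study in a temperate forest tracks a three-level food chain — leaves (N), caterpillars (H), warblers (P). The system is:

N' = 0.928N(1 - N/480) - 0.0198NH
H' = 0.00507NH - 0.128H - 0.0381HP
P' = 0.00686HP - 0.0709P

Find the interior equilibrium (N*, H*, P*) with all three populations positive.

From dP/dt = 0: 0.00686H* = 0.0709, so H* = 10.3.
From dN/dt = 0: 0.928(1 - N*/480) = 0.0198·10.3, giving N* = 480·(1 - 0.221) = 374.
From dH/dt = 0: 0.00507·374 - 0.128 = 0.0381P*, so P* = 1.77/0.0381 = 46.4.

N* ≈ 374, H* ≈ 10.3, P* ≈ 46.4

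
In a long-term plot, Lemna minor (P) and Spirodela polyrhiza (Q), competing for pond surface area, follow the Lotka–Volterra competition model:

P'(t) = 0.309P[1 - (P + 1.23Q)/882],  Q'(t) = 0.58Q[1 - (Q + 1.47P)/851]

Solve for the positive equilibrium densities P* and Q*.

Setting both brackets to zero gives the nullclines P + 1.23Q = 882 and 1.47P + Q = 851.
Substituting Q = 851 - 1.47P into the first: P(1 - 1.23·1.47) = 882 - 1.23·851.
So P* = -165/-0.808 = 204, and then Q* = 851 - 1.47·204 = 551.

P* ≈ 204, Q* ≈ 551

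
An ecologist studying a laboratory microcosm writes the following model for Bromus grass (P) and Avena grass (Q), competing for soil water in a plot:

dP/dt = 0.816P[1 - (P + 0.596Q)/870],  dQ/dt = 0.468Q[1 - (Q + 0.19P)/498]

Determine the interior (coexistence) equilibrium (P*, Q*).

Setting both brackets to zero gives the nullclines P + 0.596Q = 870 and 0.19P + Q = 498.
Substituting Q = 498 - 0.19P into the first: P(1 - 0.596·0.19) = 870 - 0.596·498.
So P* = 573/0.887 = 646, and then Q* = 498 - 0.19·646 = 375.

P* ≈ 646, Q* ≈ 375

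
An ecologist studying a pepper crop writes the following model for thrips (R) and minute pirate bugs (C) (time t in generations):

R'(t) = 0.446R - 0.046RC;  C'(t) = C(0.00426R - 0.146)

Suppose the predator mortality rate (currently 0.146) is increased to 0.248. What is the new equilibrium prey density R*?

R* ≈ 58.2

At the interior fixed point, setting dC/dt = 0 with C > 0 fixes R* = (predator death rate)/(RC coefficient) — independent of the other coefficients.
With the change, R* = 0.248/0.00426 = 58.2; it rises from 34.3.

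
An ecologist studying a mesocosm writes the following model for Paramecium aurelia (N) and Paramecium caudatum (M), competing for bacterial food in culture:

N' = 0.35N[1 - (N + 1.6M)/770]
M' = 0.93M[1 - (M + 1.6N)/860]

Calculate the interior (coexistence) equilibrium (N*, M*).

N* ≈ 388, M* ≈ 238

Setting both brackets to zero gives the nullclines N + 1.6M = 770 and 1.6N + M = 860.
Substituting M = 860 - 1.6N into the first: N(1 - 1.6·1.6) = 770 - 1.6·860.
So N* = -606/-1.56 = 388, and then M* = 860 - 1.6·388 = 238.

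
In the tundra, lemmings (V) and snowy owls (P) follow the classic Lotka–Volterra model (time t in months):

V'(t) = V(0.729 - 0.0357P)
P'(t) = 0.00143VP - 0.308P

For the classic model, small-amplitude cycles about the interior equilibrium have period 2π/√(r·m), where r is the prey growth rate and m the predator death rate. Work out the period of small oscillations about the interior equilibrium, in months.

T ≈ 13.3 months

Here r = 0.729 and m = 0.308, so r·m = 0.225.
ω = √0.225 = 0.474 per month, hence T = 2π/ω ≈ 13.3 months.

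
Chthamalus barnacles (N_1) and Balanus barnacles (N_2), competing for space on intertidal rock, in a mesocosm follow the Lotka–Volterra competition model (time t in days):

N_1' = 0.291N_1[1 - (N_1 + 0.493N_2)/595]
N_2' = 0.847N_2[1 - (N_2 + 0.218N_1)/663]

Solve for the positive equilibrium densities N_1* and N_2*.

Setting both brackets to zero gives the nullclines N_1 + 0.493N_2 = 595 and 0.218N_1 + N_2 = 663.
Substituting N_2 = 663 - 0.218N_1 into the first: N_1(1 - 0.493·0.218) = 595 - 0.493·663.
So N_1* = 268/0.893 = 300, and then N_2* = 663 - 0.218·300 = 598.

N_1* ≈ 300, N_2* ≈ 598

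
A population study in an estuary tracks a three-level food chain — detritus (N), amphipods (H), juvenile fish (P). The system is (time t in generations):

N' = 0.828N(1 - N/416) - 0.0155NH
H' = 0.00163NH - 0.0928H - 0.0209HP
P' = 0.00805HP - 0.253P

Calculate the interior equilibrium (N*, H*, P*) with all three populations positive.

N* ≈ 171, H* ≈ 31.4, P* ≈ 8.92

From dP/dt = 0: 0.00805H* = 0.253, so H* = 31.4.
From dN/dt = 0: 0.828(1 - N*/416) = 0.0155·31.4, giving N* = 416·(1 - 0.588) = 171.
From dH/dt = 0: 0.00163·171 - 0.0928 = 0.0209P*, so P* = 0.186/0.0209 = 8.92.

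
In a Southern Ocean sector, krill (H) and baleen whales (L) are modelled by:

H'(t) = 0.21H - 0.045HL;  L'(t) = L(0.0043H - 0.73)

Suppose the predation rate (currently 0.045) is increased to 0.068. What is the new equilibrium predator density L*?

L* ≈ 3.09

At the interior fixed point, setting dH/dt = 0 with H > 0 fixes L* = (prey growth rate)/(HL coefficient) — independent of the other coefficients.
With the change, L* = 0.21/0.068 = 3.09; it falls from 4.67.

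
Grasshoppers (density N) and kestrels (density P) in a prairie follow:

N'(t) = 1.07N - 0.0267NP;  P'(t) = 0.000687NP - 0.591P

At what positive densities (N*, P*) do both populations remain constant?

N* ≈ 860, P* ≈ 40.1

Set dP/dt = 0 with P > 0: 0.000687N - 0.591 = 0, so N* = 0.591/0.000687 = 860.
Set dN/dt = 0 with N > 0: 1.07 - 0.0267P = 0, so P* = 1.07/0.0267 = 40.1.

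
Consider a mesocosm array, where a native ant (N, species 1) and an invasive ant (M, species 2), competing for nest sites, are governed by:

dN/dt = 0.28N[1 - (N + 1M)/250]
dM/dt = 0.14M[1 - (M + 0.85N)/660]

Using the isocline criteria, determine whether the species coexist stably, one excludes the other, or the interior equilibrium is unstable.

Compare the nullcline intercepts: K1/α12 = 250/1 = 250 < K2 = 660; K2/α21 = 660/0.85 = 776 > K1 = 250.
Since the inequalities point opposite ways, species 2 can invade but species 1 cannot.

species 2 excludes species 1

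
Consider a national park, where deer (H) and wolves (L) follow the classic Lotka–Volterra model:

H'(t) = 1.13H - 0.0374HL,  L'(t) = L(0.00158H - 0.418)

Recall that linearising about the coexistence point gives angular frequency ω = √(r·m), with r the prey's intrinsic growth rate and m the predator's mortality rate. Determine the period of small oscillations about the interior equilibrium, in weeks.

T ≈ 9.14 weeks

Here r = 1.13 and m = 0.418, so r·m = 0.472.
ω = √0.472 = 0.687 per week, hence T = 2π/ω ≈ 9.14 weeks.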